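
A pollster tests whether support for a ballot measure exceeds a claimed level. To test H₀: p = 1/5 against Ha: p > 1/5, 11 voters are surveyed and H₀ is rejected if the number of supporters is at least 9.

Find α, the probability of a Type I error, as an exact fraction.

37/1953125

Under H₀, X ~ Binomial(11, 1/5), and α = P(X ≥ 9).
P(X ≥ 9) = Σ_{j=9}^{11} C(11,j)·(1/5)^j·(4/5)^{11-j} = 37/1953125.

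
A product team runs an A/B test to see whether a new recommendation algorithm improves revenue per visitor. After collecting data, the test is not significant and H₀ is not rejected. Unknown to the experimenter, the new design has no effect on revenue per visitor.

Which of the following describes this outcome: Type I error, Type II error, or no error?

No error — this is a correct decision.

The conventional null hypothesis here is that the new design has no effect on revenue per visitor.
The test retained a true H₀ — the decision matches the true state.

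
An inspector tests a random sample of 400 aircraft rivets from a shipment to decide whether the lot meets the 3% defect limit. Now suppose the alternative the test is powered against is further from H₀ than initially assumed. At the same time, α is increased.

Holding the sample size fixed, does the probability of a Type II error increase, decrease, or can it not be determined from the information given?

It decreases.

A bigger departure from H₀ is easier for the test to detect, so it fails to reject less often. Relaxing α lowers the evidence threshold; under Ha, outcomes that previously fell short now trigger rejection. Both changes push β in the same direction.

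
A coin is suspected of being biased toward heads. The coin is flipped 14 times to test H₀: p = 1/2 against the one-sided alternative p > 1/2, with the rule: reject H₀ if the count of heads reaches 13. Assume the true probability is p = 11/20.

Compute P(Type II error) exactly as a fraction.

β = P(fail to reject H₀ | Ha true) = P(S ≤ 12 | p = 11/20), S ~ Binomial(14, 11/20).
Summing C(14,j)·(11/20)^j·(9/20)^{14-j} for j = 0..12 gives 1633670388436281453/1638400000000000000.

1633670388436281453/1638400000000000000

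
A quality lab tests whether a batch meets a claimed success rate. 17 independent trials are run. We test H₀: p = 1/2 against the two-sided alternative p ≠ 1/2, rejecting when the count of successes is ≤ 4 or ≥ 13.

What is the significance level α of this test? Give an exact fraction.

1607/32768

α = P(Y ≤ 4 or Y ≥ 13 | p = 1/2), Y ~ Binomial(17, 1/2).
The two tails are symmetric, so α = 2·(1 + 17 + 136 + 680 + 2380)/2^17 = 6428/131072 = 1607/32768.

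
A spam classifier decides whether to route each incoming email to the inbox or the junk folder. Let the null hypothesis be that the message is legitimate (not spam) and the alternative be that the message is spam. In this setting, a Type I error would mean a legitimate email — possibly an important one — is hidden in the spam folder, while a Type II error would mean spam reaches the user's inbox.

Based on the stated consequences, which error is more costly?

Type I error

The Type I consequence (a legitimate email — possibly an important one — is hidden in the spam folder) is more severe than the Type II consequence (spam reaches the user's inbox).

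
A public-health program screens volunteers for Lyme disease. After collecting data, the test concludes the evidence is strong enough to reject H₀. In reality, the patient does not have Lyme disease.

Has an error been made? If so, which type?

Type I error

The conventional null hypothesis here is that the patient does not have Lyme disease.
H₀ was rejected, but H₀ is actually true.
Rejecting a true null hypothesis is a Type I error (false positive).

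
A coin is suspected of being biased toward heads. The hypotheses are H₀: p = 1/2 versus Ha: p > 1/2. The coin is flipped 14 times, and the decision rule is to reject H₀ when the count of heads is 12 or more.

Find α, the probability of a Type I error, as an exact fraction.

Under H₀, X ~ Binomial(14, 1/2), and α = P(X ≥ 12).
Summing the upper tail: (91 + 14 + 1) / 2^14 = 106/16384 = 53/8192.

53/8192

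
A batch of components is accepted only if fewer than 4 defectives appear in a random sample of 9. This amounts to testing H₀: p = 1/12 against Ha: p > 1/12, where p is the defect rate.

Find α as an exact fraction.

α = P(reject H₀ | H₀ true) = P(K ≥ 4 | p = 1/12), K ~ Binomial(9, 1/12).
α = 1 − P(K ≤ 3) = 1 − 1284381725/1289945088 = 5563363/1289945088.

5563363/1289945088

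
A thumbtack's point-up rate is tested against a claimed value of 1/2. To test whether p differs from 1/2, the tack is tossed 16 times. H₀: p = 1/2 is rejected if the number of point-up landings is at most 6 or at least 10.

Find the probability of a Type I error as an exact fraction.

14893/32768

α = P(Y ≤ 6 or Y ≥ 10 | p = 1/2), Y ~ Binomial(16, 1/2).
Each tail has probability (1 + 16 + 120 + 560 + 1820 + 4368 + 8008)/65536; doubling gives α = 29786/65536 = 14893/32768.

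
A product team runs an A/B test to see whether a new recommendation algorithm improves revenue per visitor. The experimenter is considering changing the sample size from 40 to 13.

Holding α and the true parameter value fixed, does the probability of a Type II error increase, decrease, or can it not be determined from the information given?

A smaller sample increases the standard error, so the sampling distributions under H₀ and Ha overlap more.

It increases.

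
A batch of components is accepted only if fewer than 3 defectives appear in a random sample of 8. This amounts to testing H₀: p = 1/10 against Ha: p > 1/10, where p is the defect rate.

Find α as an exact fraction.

3809179/100000000

The significance level is the probability, assuming p = 1/10, of seeing 3 or more defectives in 8 draws.
Via the complement, α = 1 − Σ_{j=0}^{2} C(8,j)(1/10)^j(9/10)^{8-j} = 3809179/100000000.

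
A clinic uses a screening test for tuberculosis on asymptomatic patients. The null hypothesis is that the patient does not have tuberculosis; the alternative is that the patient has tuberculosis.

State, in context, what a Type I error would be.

A Type I error would mean concluding that the patient has tuberculosis when in fact the patient does not have tuberculosis.

A Type I error is rejecting H₀ when H₀ is true.
Here that means flagging the patient as positive and ordering follow-up testing when actually the patient does not have tuberculosis.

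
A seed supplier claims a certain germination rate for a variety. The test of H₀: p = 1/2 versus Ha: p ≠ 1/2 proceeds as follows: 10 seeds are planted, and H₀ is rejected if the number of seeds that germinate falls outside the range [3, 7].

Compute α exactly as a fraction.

7/64

Under H₀, K ~ Binomial(10, 1/2); α is the probability of landing in either tail, P(K ≤ 2) + P(K ≥ 8).
The two tails are symmetric, so α = 2·(1 + 10 + 45)/2^10 = 112/1024 = 7/64.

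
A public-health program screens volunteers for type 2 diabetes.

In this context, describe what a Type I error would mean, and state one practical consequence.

With the conventional null hypothesis that the patient does not have type 2 diabetes:
A Type I error is rejecting H₀ when H₀ is true.
Here that means flagging the patient as positive and ordering follow-up testing when actually the patient does not have type 2 diabetes.

A Type I error would mean concluding that the patient has type 2 diabetes when in fact the patient does not have type 2 diabetes. Consequence: a healthy patient suffers needless anxiety and the cost of confirmatory testing.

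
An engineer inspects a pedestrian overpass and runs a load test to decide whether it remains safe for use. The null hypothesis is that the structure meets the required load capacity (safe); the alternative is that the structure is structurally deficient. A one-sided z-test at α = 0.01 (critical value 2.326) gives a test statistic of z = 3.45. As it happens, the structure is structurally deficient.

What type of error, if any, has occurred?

Neither — the decision is correct.

Since z = 3.45 > z* = 2.326, H₀ is rejected.
H₀ is false (actually the structure is structurally deficient).
The decision matches the true state — no error.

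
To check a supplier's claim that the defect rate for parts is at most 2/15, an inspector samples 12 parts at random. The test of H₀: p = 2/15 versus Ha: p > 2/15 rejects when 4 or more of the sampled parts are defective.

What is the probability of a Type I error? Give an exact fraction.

Under H₀, Y ~ Binomial(12, 2/15); the Type I error rate is P(Y ≥ 4).
Computing the lower-tail complement: 1 − 8091233021599/8649755859375 = 558522837776/8649755859375.

558522837776/8649755859375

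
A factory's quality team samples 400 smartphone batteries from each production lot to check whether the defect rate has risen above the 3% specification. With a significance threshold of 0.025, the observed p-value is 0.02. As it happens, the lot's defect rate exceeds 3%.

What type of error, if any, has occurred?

No error (correct decision).

The conventional null hypothesis is that the lot's defect rate is 3% (within specification).
Since p = 0.02 < α = 0.025, H₀ is rejected.
H₀ is false (actually the lot's defect rate exceeds 3%).
The decision matches the true state — no error.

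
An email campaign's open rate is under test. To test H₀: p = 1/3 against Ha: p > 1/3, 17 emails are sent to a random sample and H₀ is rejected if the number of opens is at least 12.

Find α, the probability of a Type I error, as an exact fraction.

80705/43046721

α = P(reject H₀ | H₀ true) = P(Y ≥ 12 | p = 1/3), with Y ~ Binomial(17, 1/3).
Adding the binomial terms for j = 12 through 17 with p = 1/3 yields 80705/43046721.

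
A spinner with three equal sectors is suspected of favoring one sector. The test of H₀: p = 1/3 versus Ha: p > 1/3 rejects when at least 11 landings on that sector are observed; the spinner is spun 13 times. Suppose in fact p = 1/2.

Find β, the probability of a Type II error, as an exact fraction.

2025/2048

Under the alternative p = 1/2, Y ~ Binomial(13, 1/2); β is the probability the test does not reject, P(Y < 11).
Summing C(13,j)·(1/2)^j·(1/2)^{13-j} for j = 0..10 gives 2025/2048.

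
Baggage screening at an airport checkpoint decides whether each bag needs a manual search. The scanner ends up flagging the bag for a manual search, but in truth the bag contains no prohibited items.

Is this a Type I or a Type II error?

Type I error

The null hypothesis here is that the bag contains no prohibited items.
'Flagging the bag for a manual search' corresponds to rejecting H₀.
H₀ was rejected but H₀ is true — a Type I error (false positive).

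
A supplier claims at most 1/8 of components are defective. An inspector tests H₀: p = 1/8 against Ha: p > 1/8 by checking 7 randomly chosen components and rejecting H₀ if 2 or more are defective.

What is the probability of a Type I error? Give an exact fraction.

225033/1048576

α = P(reject H₀ | H₀ true) = P(Y ≥ 2 | p = 1/8), Y ~ Binomial(7, 1/8).
Computing the lower-tail complement: 1 − 823543/1048576 = 225033/1048576.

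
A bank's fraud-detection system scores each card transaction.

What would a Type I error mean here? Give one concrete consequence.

With the conventional null hypothesis that the transaction is legitimate:
A Type I error is rejecting H₀ when H₀ is true.
Here that means blocking the transaction and freezing the card when actually the transaction is legitimate.

A Type I error would mean concluding that the transaction is fraudulent when in fact the transaction is legitimate. Consequence: a legitimate purchase is declined and the customer's card is frozen.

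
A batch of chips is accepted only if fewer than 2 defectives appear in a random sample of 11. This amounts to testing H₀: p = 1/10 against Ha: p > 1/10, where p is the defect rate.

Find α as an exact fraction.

The significance level is the probability, assuming p = 1/10, of seeing 2 or more defectives in 11 draws.
α = 1 − P(Y ≤ 1) = 1 − 3486784401/5000000000 = 1513215599/5000000000.

1513215599/5000000000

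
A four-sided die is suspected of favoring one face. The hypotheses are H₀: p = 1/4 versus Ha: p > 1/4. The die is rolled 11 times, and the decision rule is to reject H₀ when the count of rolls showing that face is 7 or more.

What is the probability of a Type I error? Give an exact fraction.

15857/2097152

α = P(reject H₀ | H₀ true) = P(K ≥ 7 | p = 1/4), with K ~ Binomial(11, 1/4).
Adding the binomial terms for j = 7 through 11 with p = 1/4 yields 15857/2097152.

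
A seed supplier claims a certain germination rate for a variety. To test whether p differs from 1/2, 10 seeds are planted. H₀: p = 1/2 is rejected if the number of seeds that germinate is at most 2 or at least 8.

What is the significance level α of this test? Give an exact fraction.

The significance level is the null-hypothesis probability of the rejection region {≤2} ∪ {≥8}.
The two tails are symmetric, so α = 2·(1 + 10 + 45)/2^10 = 112/1024 = 7/64.

7/64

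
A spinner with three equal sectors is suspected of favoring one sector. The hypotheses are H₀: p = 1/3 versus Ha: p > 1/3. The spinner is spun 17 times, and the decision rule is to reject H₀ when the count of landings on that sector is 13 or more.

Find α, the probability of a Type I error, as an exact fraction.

Under H₀, S ~ Binomial(17, 1/3), and α = P(S ≥ 13).
Adding the binomial terms for j = 13 through 17 with p = 1/3 yields 44099/129140163.

44099/129140163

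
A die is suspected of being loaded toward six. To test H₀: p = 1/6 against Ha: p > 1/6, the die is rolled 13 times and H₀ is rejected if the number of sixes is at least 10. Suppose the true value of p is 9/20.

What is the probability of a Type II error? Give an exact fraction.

501584974994213/512000000000000

β = P(fail to reject H₀ | Ha true) = P(K ≤ 9 | p = 9/20), K ~ Binomial(13, 9/20).
Summing C(13,j)·(9/20)^j·(11/20)^{13-j} for j = 0..9 gives 501584974994213/512000000000000.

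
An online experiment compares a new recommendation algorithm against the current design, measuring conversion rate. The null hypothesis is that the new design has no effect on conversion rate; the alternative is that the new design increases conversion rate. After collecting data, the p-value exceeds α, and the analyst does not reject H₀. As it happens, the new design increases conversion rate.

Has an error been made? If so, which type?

H₀ was not rejected, but H₀ is actually false.
Failing to reject a false null hypothesis is a Type II error (false negative).

Type II error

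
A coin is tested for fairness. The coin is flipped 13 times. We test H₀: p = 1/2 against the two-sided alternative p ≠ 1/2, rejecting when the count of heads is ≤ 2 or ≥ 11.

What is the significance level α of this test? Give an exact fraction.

23/1024

The significance level is the null-hypothesis probability of the rejection region {≤2} ∪ {≥11}.
Each tail has probability (1 + 13 + 78)/8192; doubling gives α = 184/8192 = 23/1024.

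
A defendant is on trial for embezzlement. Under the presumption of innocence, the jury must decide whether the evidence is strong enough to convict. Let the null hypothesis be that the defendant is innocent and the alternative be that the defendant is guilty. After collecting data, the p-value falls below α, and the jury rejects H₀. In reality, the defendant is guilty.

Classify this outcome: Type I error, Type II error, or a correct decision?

The test rejected a false H₀ — the decision matches the true state.

No error — this is a correct decision.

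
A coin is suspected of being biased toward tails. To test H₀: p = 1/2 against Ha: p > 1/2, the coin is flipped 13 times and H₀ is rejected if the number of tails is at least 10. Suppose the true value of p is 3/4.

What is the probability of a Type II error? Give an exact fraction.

3487541/8388608

Under the alternative p = 3/4, K ~ Binomial(13, 3/4); β is the probability the test does not reject, P(K < 10).
Summing C(13,j)·(3/4)^j·(1/4)^{13-j} for j = 0..9 gives 3487541/8388608.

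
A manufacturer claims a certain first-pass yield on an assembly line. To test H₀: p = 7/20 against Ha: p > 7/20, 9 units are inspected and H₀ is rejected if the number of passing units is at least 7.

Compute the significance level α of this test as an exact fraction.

715658867/64000000000

Under H₀, S ~ Binomial(9, 7/20), and α = P(S ≥ 7).
Summing C(9,j)(7/20)^j(13/20)^{9−j} for j = 7,…,9 gives 715658867/64000000000.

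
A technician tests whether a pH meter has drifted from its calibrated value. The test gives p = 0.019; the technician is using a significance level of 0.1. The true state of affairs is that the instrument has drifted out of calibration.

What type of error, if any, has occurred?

Neither — the decision is correct.

The conventional null hypothesis is that the instrument is correctly calibrated.
Since p = 0.019 < α = 0.1, H₀ is rejected.
H₀ is false (actually the instrument has drifted out of calibration).
The decision matches the true state — no error.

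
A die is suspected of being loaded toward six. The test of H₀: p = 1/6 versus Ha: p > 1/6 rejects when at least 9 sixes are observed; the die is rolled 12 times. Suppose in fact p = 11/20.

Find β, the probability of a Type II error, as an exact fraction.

β = P(fail to reject H₀ | Ha true) = P(K ≤ 8 | p = 11/20), K ~ Binomial(12, 11/20).
Equivalently, β = 1 − P(K ≥ 9) = 709043757719553/819200000000000.

709043757719553/819200000000000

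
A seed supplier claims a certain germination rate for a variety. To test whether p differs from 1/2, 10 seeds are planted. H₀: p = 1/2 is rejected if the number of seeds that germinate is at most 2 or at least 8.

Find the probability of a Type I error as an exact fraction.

7/64

Under H₀, Y ~ Binomial(10, 1/2); α is the probability of landing in either tail, P(Y ≤ 2) + P(Y ≥ 8).
Each tail has probability (1 + 10 + 45)/1024; doubling gives α = 112/1024 = 7/64.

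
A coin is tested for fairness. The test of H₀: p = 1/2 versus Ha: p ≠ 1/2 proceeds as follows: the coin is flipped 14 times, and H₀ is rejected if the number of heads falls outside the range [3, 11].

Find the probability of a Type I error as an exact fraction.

53/4096

Under H₀, X ~ Binomial(14, 1/2); α is the probability of landing in either tail, P(X ≤ 2) + P(X ≥ 12).
By symmetry, α = 2·P(X ≤ 2) = 2·(1 + 14 + 91)/16384 = 212/16384 = 53/4096.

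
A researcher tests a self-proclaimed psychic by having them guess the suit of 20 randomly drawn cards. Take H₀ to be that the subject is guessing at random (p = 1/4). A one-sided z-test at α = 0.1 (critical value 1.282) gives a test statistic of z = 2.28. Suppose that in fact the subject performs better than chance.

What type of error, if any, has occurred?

Since z = 2.28 > z* = 1.282, H₀ is rejected.
H₀ is false (actually the subject performs better than chance).
The decision matches the true state — no error.

Neither — the decision is correct.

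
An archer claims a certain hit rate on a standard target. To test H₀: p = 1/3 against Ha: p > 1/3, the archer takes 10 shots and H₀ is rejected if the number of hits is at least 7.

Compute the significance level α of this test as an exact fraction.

α = P(reject H₀ | H₀ true) = P(S ≥ 7 | p = 1/3), with S ~ Binomial(10, 1/3).
Adding the binomial terms for j = 7 through 10 with p = 1/3 yields 43/2187.

43/2187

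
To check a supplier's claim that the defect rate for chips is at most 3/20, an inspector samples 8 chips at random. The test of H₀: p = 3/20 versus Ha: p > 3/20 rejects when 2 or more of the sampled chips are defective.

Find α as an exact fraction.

Under H₀, K ~ Binomial(8, 3/20); the Type I error rate is P(K ≥ 2).
α = 1 − P(K ≤ 1) = 1 − 16823885593/25600000000 = 8776114407/25600000000.

8776114407/25600000000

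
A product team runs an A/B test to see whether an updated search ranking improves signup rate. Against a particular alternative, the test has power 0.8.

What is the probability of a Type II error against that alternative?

0.2

Power = 1 − β, so β = 1 − 0.8 = 0.2.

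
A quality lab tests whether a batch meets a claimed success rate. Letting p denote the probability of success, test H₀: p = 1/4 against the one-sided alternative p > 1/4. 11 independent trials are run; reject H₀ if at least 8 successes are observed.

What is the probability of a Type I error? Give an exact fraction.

Under H₀, S ~ Binomial(11, 1/4), and α = P(S ≥ 8).
Adding the binomial terms for j = 8 through 11 with p = 1/4 yields 623/524288.

623/524288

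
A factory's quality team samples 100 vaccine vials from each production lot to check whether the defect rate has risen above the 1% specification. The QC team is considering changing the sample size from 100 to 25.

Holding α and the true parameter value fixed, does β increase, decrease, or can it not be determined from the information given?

It increases.

With less data the test statistic is noisier; under Ha, more outcomes land inside the acceptance region.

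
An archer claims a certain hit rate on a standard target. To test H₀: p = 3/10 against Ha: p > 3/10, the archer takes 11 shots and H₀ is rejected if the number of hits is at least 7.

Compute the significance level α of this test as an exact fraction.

216191511/10000000000

α = P(reject H₀ | H₀ true) = P(S ≥ 7 | p = 3/10), with S ~ Binomial(11, 3/10).
Summing C(11,j)(3/10)^j(7/10)^{11−j} for j = 7,…,11 gives 216191511/10000000000.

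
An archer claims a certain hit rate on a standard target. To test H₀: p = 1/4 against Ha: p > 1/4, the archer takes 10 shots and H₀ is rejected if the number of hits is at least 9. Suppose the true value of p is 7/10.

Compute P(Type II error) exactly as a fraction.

β = P(fail to reject H₀ | Ha true) = P(S ≤ 8 | p = 7/10), S ~ Binomial(10, 7/10).
Equivalently, β = 1 − P(S ≥ 9) = 8506916541/10000000000.

8506916541/10000000000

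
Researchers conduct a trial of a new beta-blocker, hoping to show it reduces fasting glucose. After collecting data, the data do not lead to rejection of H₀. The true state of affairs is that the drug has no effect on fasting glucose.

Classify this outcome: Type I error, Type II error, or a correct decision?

Neither — the decision is correct.

The conventional null hypothesis here is that the drug has no effect on fasting glucose.
The test retained a true H₀ — the decision matches the true state.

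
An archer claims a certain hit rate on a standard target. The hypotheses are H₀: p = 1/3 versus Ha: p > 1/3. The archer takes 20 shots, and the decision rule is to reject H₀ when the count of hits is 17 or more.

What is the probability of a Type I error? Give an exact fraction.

3307/1162261467

The Type I error probability is α = P(Y ≥ 17) computed under H₀, where Y ~ Binomial(20, 1/3).
P(Y ≥ 17) = Σ_{j=17}^{20} C(20,j)·(1/3)^j·(2/3)^{20-j} = 3307/1162261467.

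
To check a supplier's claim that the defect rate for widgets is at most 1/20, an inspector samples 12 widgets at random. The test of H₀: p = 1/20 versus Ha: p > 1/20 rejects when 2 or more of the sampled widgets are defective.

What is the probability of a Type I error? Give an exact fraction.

484801974155211/4096000000000000

The significance level is the probability, assuming p = 1/20, of seeing 2 or more defectives in 12 draws.
α = 1 − P(X ≤ 1) = 1 − 3611198025844789/4096000000000000 = 484801974155211/4096000000000000.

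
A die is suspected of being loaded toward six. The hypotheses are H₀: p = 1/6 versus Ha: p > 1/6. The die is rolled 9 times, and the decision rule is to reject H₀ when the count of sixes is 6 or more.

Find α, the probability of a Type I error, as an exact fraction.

5723/5038848

α = P(reject H₀ | H₀ true) = P(X ≥ 6 | p = 1/6), with X ~ Binomial(9, 1/6).
Adding the binomial terms for j = 6 through 9 with p = 1/6 yields 5723/5038848.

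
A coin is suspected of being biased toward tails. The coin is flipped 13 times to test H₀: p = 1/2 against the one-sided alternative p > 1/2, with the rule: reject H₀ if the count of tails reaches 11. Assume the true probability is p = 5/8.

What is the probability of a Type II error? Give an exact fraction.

252368141319/274877906944

β = P(fail to reject H₀ | Ha true) = P(K ≤ 10 | p = 5/8), K ~ Binomial(13, 5/8).
Adding the binomial probabilities P(K=0)+…+P(K=10) at p = 5/8 gives 252368141319/274877906944.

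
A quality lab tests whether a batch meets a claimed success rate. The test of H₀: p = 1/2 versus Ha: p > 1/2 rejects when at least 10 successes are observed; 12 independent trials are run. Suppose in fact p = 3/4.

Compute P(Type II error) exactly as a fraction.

A Type II error is failing to reject when Ha holds: with p = 3/4, β = P(X ≤ 9).
Summing C(12,j)·(3/4)^j·(1/4)^{12-j} for j = 0..9 gives 10222777/16777216.

10222777/16777216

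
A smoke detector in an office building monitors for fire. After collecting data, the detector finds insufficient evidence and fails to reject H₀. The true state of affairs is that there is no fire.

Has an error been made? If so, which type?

No error (correct decision).

The conventional null hypothesis here is that there is no fire.
The test retained a true H₀ — the decision matches the true state.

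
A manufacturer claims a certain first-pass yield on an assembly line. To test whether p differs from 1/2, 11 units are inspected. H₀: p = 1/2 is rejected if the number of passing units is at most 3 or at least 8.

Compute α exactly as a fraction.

29/128

The significance level is the null-hypothesis probability of the rejection region {≤3} ∪ {≥8}.
By symmetry, α = 2·P(X ≤ 3) = 2·(1 + 11 + 55 + 165)/2048 = 464/2048 = 29/128.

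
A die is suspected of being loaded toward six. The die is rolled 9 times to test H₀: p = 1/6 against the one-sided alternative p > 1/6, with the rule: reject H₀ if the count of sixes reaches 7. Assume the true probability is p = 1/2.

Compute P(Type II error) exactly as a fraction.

β = P(fail to reject H₀ | Ha true) = P(X ≤ 6 | p = 1/2), X ~ Binomial(9, 1/2).
Equivalently, β = 1 − P(X ≥ 7) = 233/256.

233/256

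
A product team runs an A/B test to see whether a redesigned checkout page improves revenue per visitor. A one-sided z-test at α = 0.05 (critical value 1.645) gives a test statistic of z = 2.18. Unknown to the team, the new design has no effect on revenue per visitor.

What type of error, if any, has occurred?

Type I error

The conventional null hypothesis is that the new design has no effect on revenue per visitor.
Since z = 2.18 > z* = 1.645, H₀ is rejected.
H₀ is true (actually the new design has no effect on revenue per visitor).
Rejecting a true H₀ is a Type I error.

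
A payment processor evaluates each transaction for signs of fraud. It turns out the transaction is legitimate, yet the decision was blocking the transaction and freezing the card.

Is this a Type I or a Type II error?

The null hypothesis here is that the transaction is legitimate.
'Blocking the transaction and freezing the card' corresponds to rejecting H₀.
H₀ was rejected but H₀ is true — a Type I error (false positive).

Type I error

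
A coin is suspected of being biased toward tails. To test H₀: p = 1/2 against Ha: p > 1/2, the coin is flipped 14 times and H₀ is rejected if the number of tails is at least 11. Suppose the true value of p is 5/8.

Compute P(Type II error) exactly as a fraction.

1830419739927/2199023255552

β = P(fail to reject H₀ | Ha true) = P(Y ≤ 10 | p = 5/8), Y ~ Binomial(14, 5/8).
Equivalently, β = 1 − P(Y ≥ 11) = 1830419739927/2199023255552.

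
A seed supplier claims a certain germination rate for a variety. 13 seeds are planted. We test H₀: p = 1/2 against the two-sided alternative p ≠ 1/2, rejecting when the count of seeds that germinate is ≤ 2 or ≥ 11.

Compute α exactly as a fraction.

α = P(K ≤ 2 or K ≥ 11 | p = 1/2), K ~ Binomial(13, 1/2).
Each tail has probability (1 + 13 + 78)/8192; doubling gives α = 184/8192 = 23/1024.

23/1024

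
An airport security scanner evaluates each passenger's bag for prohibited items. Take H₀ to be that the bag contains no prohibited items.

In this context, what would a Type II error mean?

A Type II error is failing to reject H₀ when H₀ is false.
Here that means letting the bag through when actually the bag contains a prohibited item.

A Type II error would mean concluding that the bag contains no prohibited items (or at least failing to establish that the bag contains a prohibited item) when in fact the bag contains a prohibited item.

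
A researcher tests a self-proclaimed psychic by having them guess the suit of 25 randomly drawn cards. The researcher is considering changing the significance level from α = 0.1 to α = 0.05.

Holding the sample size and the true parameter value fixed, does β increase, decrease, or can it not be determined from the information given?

Tightening α shrinks the rejection region. When Ha holds, fewer sample outcomes clear the stricter threshold, so more fall in the acceptance region.

It increases.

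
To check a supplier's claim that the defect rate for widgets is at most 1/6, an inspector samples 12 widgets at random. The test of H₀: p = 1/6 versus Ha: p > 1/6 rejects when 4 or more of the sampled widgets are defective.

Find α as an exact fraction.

90828487/725594112

Under H₀, K ~ Binomial(12, 1/6); the Type I error rate is P(K ≥ 4).
Via the complement, α = 1 − Σ_{j=0}^{3} C(12,j)(1/6)^j(5/6)^{12-j} = 90828487/725594112.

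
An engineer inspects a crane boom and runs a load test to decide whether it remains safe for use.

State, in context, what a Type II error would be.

A Type II error would mean concluding that the structure meets the required load capacity (safe) (or at least failing to establish that the structure is structurally deficient) when in fact the structure is structurally deficient.

With the conventional null hypothesis that the structure meets the required load capacity (safe):
A Type II error is failing to reject H₀ when H₀ is false.
Here that means keeping the structure open when actually the structure is structurally deficient.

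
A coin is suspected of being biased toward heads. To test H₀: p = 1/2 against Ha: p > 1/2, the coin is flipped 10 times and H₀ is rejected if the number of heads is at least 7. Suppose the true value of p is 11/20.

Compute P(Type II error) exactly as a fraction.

A Type II error is failing to reject when Ha holds: with p = 11/20, β = P(Y ≤ 6).
Equivalently, β = 1 − P(Y ≥ 7) = 1878942860721/2560000000000.

1878942860721/2560000000000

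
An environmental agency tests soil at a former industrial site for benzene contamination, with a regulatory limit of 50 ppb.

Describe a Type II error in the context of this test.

A Type II error would mean concluding that the benzene concentration is at or below 50 ppb (safe) (or at least failing to establish that the benzene concentration exceeds 50 ppb) when in fact the benzene concentration exceeds 50 ppb.

With the conventional null hypothesis that the benzene concentration is at or below 50 ppb (safe):
A Type II error is failing to reject H₀ when H₀ is false.
Here that means certifying the site as safe when actually the benzene concentration exceeds 50 ppb.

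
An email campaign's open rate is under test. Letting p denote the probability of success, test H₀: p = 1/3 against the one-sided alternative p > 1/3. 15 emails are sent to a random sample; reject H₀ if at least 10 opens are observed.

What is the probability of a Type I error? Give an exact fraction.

122027/14348907

Under H₀, X ~ Binomial(15, 1/3), and α = P(X ≥ 10).
Adding the binomial terms for j = 10 through 15 with p = 1/3 yields 122027/14348907.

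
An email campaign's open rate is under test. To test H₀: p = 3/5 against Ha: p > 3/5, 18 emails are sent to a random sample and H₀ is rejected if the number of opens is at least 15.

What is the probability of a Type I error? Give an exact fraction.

25010144901/762939453125

α = P(reject H₀ | H₀ true) = P(Y ≥ 15 | p = 3/5), with Y ~ Binomial(18, 3/5).
P(Y ≥ 15) = Σ_{j=15}^{18} C(18,j)·(3/5)^j·(2/5)^{18-j} = 25010144901/762939453125.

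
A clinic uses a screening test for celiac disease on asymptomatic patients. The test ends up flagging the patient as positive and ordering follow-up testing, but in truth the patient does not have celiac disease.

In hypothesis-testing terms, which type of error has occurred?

Type I error

The null hypothesis here is that the patient does not have celiac disease.
'Flagging the patient as positive and ordering follow-up testing' corresponds to rejecting H₀.
H₀ was rejected but H₀ is true — a Type I error (false positive).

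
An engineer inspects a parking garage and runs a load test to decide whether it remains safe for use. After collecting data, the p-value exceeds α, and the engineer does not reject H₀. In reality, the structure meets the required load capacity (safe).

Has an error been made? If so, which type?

No error — this is a correct decision.

The conventional null hypothesis here is that the structure meets the required load capacity (safe).
The test retained a true H₀ — the decision matches the true state.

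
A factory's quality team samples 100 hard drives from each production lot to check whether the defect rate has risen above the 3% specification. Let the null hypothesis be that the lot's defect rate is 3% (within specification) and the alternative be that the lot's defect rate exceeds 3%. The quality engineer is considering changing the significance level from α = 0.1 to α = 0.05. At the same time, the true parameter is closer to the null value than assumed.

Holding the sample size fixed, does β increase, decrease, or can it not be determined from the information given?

Tightening α shrinks the rejection region. When Ha holds, fewer sample outcomes clear the stricter threshold, so more fall in the acceptance region. When the true parameter is near the null value, the test has a harder time distinguishing Ha from H₀. Both changes push β in the same direction.

It increases.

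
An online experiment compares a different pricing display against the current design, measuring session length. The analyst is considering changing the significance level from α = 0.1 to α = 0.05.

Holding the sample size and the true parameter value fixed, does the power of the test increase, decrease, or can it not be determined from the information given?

It decreases.

Lowering α raises the bar for rejection; under Ha, the test now fails to reject on outcomes it previously would have rejected.
Since power = 1 − β and β increases, power decreases.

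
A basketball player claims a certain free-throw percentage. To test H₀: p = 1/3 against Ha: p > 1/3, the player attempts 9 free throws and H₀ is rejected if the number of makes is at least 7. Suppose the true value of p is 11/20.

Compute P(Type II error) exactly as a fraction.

A Type II error is failing to reject when Ha holds: with p = 11/20, β = P(Y ≤ 6).
Adding the binomial probabilities P(Y=0)+…+P(Y=6) at p = 11/20 gives 54431799039/64000000000.

54431799039/64000000000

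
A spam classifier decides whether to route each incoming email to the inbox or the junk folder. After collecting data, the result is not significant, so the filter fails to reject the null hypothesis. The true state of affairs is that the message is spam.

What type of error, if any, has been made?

The conventional null hypothesis here is that the message is legitimate (not spam).
H₀ was not rejected, but H₀ is actually false.
Failing to reject a false null hypothesis is a Type II error (false negative).

Type II error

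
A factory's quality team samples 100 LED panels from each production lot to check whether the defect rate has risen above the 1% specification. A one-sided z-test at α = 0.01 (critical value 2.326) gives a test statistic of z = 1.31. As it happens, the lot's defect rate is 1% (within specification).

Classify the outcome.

No error — this is a correct decision.

The conventional null hypothesis is that the lot's defect rate is 1% (within specification).
Since z = 1.31 ≤ z* = 2.326, H₀ is not rejected.
H₀ is true (actually the lot's defect rate is 1% (within specification)).
The decision matches the true state — no error.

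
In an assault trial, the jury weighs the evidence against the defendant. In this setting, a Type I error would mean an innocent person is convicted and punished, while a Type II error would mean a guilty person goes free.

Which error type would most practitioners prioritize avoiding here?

Type I error

The Type I consequence (an innocent person is convicted and punished) is more severe than the Type II consequence (a guilty person goes free).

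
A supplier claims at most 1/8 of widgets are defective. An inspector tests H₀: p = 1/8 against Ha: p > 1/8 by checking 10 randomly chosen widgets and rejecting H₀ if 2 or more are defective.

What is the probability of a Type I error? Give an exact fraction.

Under H₀, S ~ Binomial(10, 1/8); the Type I error rate is P(S ≥ 2).
α = 1 − P(S ≤ 1) = 1 − 686011319/1073741824 = 387730505/1073741824.

387730505/1073741824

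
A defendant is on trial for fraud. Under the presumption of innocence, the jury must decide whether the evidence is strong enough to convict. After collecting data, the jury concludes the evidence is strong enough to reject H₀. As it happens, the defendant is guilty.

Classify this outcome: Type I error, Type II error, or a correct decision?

No error (correct decision).

The conventional null hypothesis here is that the defendant is innocent.
The test rejected a false H₀ — the decision matches the true state.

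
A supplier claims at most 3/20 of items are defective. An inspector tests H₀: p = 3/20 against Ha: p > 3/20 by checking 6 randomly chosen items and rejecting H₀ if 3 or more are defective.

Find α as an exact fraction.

302967/6400000

Under H₀, S ~ Binomial(6, 3/20); the Type I error rate is P(S ≥ 3).
α = 1 − P(S ≤ 2) = 1 − 6097033/6400000 = 302967/6400000.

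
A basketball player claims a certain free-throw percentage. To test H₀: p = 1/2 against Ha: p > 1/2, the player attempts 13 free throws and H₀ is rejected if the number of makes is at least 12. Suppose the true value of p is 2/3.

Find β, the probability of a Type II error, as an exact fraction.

Under the alternative p = 2/3, S ~ Binomial(13, 2/3); β is the probability the test does not reject, P(S < 12).
Summing C(13,j)·(2/3)^j·(1/3)^{13-j} for j = 0..11 gives 510961/531441.

510961/531441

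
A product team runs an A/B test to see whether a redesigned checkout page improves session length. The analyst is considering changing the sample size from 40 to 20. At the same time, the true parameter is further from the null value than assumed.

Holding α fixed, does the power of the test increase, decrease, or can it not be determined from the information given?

The first change alone would make β increase; the second alone would make β decrease. Which effect dominates depends on the magnitudes, which are not given.
Since power = 1 − β, the effect on power is likewise indeterminate.

Cannot be determined from the information given.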